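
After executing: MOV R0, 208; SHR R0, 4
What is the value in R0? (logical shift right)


Register state trace:
  MOV R0, 208  → R0 = 208
  SHR R0, 4  → R0 = 208 >> 4 = 208 // 2^4 = 13
Final: R0 = 13

13


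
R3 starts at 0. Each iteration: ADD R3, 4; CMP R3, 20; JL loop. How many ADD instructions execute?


Loop trace (R3 starts at 0, target 20, step 4):
  ADD #1: R3 = 0 + 4 = 4  → 4 < 20, loop
  ADD #2: R3 = 4 + 4 = 8  → 8 < 20, loop
  ADD #3: R3 = 8 + 4 = 12  → 12 < 20, loop
  ADD #4: R3 = 12 + 4 = 16  → 16 < 20, loop
  ADD #5: R3 = 16 + 4 = 20  → 20 >= 20, exit
Total ADD instructions: 5

5


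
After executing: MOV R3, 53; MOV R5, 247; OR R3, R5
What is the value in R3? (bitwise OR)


Register state trace:
  MOV R3, 53  → R3 = 53 (0b00110101)
  MOV R5, 247  → R5 = 247 (0b11110111)
  OR R3, R5   → R3 = 53 OR 247 = 247 (0b11110111)
Final: R3 = 247

247


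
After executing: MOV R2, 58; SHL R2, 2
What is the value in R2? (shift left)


Register state trace:
  MOV R2, 58  → R2 = 58
  SHL R2, 2  → R2 = 58 << 2 = 58 * 2^2 = 232
Final: R2 = 232

232


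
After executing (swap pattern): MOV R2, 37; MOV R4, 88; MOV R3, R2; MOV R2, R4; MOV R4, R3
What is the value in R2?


Register state trace (swap pattern):
  MOV R2, 37  → R2 = 37
  MOV R4, 88  → R4 = 88
  MOV R3, R2  → R3 = 37  (save R2)
  MOV R2, R4  → R2 = 88  (R2 gets R4's value)
  MOV R4, R3  → R4 = 37  (R4 gets saved value)
Final: R2 = 88

88


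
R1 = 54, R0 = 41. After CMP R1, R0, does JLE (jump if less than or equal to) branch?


Trace:
  R1 = 54, R0 = 41
  CMP R1, R0  → compares 54 vs 41
  JLE checks: is 54 less than or equal to 41?
  54 > 41, so condition is false
Branch taken: No

No


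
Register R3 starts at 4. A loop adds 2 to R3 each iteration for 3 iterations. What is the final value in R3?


Starting value: R3 = 4
  Iter 1: R3 = 4 + 2 = 6
  Iter 2: R3 = 6 + 2 = 8
  Iter 3: R3 = 8 + 2 = 10
Final: R3 = 10

10


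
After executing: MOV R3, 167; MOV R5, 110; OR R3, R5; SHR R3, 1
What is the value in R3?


Register state trace:
  MOV R3, 167  → R3 = 167 (0b10100111)
  MOV R5, 110  → R5 = 110 (0b01101110)
  OR R3, R5  → R3 = 167 OR 110 = 239 (0b11101111)
  SHR R3, 1  → R3 = 239 >> 1 = 119
Final: R3 = 119

119


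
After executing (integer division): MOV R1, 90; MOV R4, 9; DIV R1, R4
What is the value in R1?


Register state trace:
  MOV R1, 90  → R1 = 90
  MOV R4, 9  → R4 = 9
  DIV R1, R4  → R1 = 90 // 9 = 10
Final: R1 = 10

10


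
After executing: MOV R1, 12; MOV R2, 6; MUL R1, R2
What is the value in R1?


Register state trace:
  MOV R1, 12  → R1 = 12
  MOV R2, 6  → R2 = 6
  MUL R1, R2  → R1 = 12 * 6 = 72
Final: R1 = 72

72


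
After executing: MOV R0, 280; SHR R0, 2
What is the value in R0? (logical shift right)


Register state trace:
  MOV R0, 280  → R0 = 280
  SHR R0, 2  → R0 = 280 >> 2 = 280 // 2^2 = 70
Final: R0 = 70

70


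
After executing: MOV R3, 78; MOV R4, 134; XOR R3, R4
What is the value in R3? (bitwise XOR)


Register state trace:
  MOV R3, 78  → R3 = 78 (0b01001110)
  MOV R4, 134  → R4 = 134 (0b10000110)
  XOR R3, R4  → R3 = 78 XOR 134 = 200 (0b11001000)
Final: R3 = 200

200


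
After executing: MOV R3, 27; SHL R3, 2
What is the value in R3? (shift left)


Register state trace:
  MOV R3, 27  → R3 = 27
  SHL R3, 2  → R3 = 27 << 2 = 27 * 2^2 = 108
Final: R3 = 108

108


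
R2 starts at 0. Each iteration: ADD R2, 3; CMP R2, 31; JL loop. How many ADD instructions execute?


Loop trace (R2 starts at 0, target 31, step 3):
  ADD #1: R2 = 0 + 3 = 3  → 3 < 31, loop
  ADD #2: R2 = 3 + 3 = 6  → 6 < 31, loop
  ADD #3: R2 = 6 + 3 = 9  → 9 < 31, loop
  ADD #4: R2 = 9 + 3 = 12  → 12 < 31, loop
  ADD #5: R2 = 12 + 3 = 15  → 15 < 31, loop
  ADD #6: R2 = 15 + 3 = 18  → 18 < 31, loop
  ADD #7: R2 = 18 + 3 = 21  → 21 < 31, loop
  ADD #8: R2 = 21 + 3 = 24  → 24 < 31, loop
  ADD #9: R2 = 24 + 3 = 27  → 27 < 31, loop
  ADD #10: R2 = 27 + 3 = 30  → 30 < 31, loop
  ADD #11: R2 = 30 + 3 = 33  → 33 >= 31, exit
Total ADD instructions: 11

11


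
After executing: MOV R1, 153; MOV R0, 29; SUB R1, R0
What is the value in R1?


Register state trace:
  MOV R1, 153  → R1 = 153
  MOV R0, 29  → R0 = 29
  SUB R1, R0  → R1 = 153 - 29 = 124
Final: R1 = 124

124


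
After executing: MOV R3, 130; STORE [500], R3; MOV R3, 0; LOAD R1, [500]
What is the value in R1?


Register and memory trace:
  MOV R3, 130  → R3 = 130
  STORE [500], R3  → mem[500] = 130
  MOV R3, 0  → R3 = 0
  LOAD R1, [500]  → R1 = mem[500] = 130
Final: R1 = 130

130


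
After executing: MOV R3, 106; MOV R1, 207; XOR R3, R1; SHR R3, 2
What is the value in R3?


Register state trace:
  MOV R3, 106  → R3 = 106 (0b01101010)
  MOV R1, 207  → R1 = 207 (0b11001111)
  XOR R3, R1  → R3 = 106 XOR 207 = 165 (0b10100101)
  SHR R3, 2  → R3 = 165 >> 2 = 41
Final: R3 = 41

41


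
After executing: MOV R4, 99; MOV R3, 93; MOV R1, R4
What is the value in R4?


Register state trace:
  MOV R4, 99  → R4 = 99
  MOV R3, 93  → R3 = 93
  MOV R1, R4  → R1 = 99
Final: R4 = 99

99


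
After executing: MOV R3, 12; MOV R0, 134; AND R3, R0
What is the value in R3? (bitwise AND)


Register state trace:
  MOV R3, 12  → R3 = 12 (0b00001100)
  MOV R0, 134  → R0 = 134 (0b10000110)
  AND R3, R0  → R3 = 12 AND 134 = 4 (0b00000100)
Final: R3 = 4

4


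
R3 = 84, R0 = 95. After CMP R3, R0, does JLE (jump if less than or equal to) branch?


Trace:
  R3 = 84, R0 = 95
  CMP R3, R0  → compares 84 vs 95
  JLE checks: is 84 less than or equal to 95?
  84 < 95, so condition is true
Branch taken: Yes

Yes


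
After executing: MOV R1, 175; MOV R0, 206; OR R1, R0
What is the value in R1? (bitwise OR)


Register state trace:
  MOV R1, 175  → R1 = 175 (0b10101111)
  MOV R0, 206  → R0 = 206 (0b11001110)
  OR R1, R0   → R1 = 175 OR 206 = 239 (0b11101111)
Final: R1 = 239

239


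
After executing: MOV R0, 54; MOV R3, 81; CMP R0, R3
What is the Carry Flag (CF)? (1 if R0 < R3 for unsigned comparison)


Register state trace:
  MOV R0, 54  → R0 = 54
  MOV R3, 81  → R3 = 81
  CMP R0, R3  → unsigned 54 - 81: borrow occurs
  54 < 81, so CF = 1
CF = 1

1


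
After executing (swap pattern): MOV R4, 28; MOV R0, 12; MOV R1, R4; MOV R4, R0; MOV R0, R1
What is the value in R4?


Register state trace (swap pattern):
  MOV R4, 28  → R4 = 28
  MOV R0, 12  → R0 = 12
  MOV R1, R4  → R1 = 28  (save R4)
  MOV R4, R0  → R4 = 12  (R4 gets R0's value)
  MOV R0, R1  → R0 = 28  (R0 gets saved value)
Final: R4 = 12

12


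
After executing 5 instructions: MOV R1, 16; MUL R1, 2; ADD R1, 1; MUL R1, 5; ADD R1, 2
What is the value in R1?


Register state trace:
  MOV R1, 16  → R1 = 16
  MUL R1, 2  → R1 = 16 * 2 = 32
  ADD R1, 1  → R1 = 32 + 1 = 33
  MUL R1, 5  → R1 = 33 * 5 = 165
  ADD R1, 2  → R1 = 165 + 2 = 167
Final: R1 = 167

167


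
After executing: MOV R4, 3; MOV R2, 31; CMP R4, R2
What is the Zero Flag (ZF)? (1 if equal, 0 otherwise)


Register state trace:
  MOV R4, 3  → R4 = 3
  MOV R2, 31  → R2 = 31
  CMP R4, R2  → computes 3 - 31 = -28
  Result is nonzero, so values are not equal
ZF = 0

0


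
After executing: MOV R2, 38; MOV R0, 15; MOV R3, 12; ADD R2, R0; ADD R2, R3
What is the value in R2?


Register state trace:
  MOV R2, 38  → R2 = 38
  MOV R0, 15  → R0 = 15
  MOV R3, 12  → R3 = 12
  ADD R2, R0  → R2 = 38 + 15 = 53
  ADD R2, R3  → R2 = 53 + 12 = 65
Final: R2 = 65

65


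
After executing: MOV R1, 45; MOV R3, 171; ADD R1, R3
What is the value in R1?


Register state trace:
  MOV R1, 45  → R1 = 45
  MOV R3, 171  → R3 = 171
  ADD R1, R3  → R1 = 45 + 171 = 216
Final: R1 = 216

216


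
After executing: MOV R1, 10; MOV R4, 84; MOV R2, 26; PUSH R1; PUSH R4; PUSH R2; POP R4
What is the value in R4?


Stack trace (top is rightmost):
  MOV R1, 10  → R1 = 10
  MOV R4, 84  → R4 = 84
  MOV R2, 26  → R2 = 26
  PUSH R1  → stack: [10]
  PUSH R4  → stack: [10, 84]
  PUSH R2  → stack: [10, 84, 26]
  POP R4  → R4 = 26, stack: [10, 84]
Final: R4 = 26

26


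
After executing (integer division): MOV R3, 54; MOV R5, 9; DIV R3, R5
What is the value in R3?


Register state trace:
  MOV R3, 54  → R3 = 54
  MOV R5, 9  → R5 = 9
  DIV R3, R5  → R3 = 54 // 9 = 6
Final: R3 = 6

6


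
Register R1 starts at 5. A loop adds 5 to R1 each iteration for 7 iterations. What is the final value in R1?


Starting value: R1 = 5
  Iter 1: R1 = 5 + 5 = 10
  Iter 2: R1 = 10 + 5 = 15
  Iter 3: R1 = 15 + 5 = 20
  Iter 4: R1 = 20 + 5 = 25
  Iter 5: R1 = 25 + 5 = 30
  Iter 6: R1 = 30 + 5 = 35
  Iter 7: R1 = 35 + 5 = 40
Final: R1 = 40

40


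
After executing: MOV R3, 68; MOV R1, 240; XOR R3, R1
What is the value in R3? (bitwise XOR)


Register state trace:
  MOV R3, 68  → R3 = 68 (0b01000100)
  MOV R1, 240  → R1 = 240 (0b11110000)
  XOR R3, R1  → R3 = 68 XOR 240 = 180 (0b10110100)
Final: R3 = 180

180


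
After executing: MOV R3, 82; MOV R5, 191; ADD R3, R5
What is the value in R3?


Register state trace:
  MOV R3, 82  → R3 = 82
  MOV R5, 191  → R5 = 191
  ADD R3, R5  → R3 = 82 + 191 = 273
Final: R3 = 273

273


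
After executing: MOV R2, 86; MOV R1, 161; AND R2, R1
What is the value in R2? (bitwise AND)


Register state trace:
  MOV R2, 86  → R2 = 86 (0b01010110)
  MOV R1, 161  → R1 = 161 (0b10100001)
  AND R2, R1  → R2 = 86 AND 161 = 0 (0b00000000)
Final: R2 = 0

0


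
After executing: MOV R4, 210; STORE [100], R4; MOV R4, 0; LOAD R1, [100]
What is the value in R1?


Register and memory trace:
  MOV R4, 210  → R4 = 210
  STORE [100], R4  → mem[100] = 210
  MOV R4, 0  → R4 = 0
  LOAD R1, [100]  → R1 = mem[100] = 210
Final: R1 = 210

210


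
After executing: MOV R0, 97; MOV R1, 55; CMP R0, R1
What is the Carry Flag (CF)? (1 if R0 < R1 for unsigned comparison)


Register state trace:
  MOV R0, 97  → R0 = 97
  MOV R1, 55  → R1 = 55
  CMP R0, R1  → unsigned 97 - 55: no borrow
  97 >= 55, so CF = 0
CF = 0

0


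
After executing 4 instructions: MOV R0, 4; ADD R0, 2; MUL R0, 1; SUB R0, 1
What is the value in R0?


Register state trace:
  MOV R0, 4  → R0 = 4
  ADD R0, 2  → R0 = 4 + 2 = 6
  MUL R0, 1  → R0 = 6 * 1 = 6
  SUB R0, 1  → R0 = 6 - 1 = 5
Final: R0 = 5

5


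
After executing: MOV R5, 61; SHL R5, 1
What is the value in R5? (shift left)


Register state trace:
  MOV R5, 61  → R5 = 61
  SHL R5, 1  → R5 = 61 << 1 = 61 * 2^1 = 122
Final: R5 = 122

122


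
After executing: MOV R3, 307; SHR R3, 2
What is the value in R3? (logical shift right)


Register state trace:
  MOV R3, 307  → R3 = 307
  SHR R3, 2  → R3 = 307 >> 2 = 307 // 2^2 = 76
Final: R3 = 76

76


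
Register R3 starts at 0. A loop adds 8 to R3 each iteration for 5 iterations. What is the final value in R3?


Starting value: R3 = 0
  Iter 1: R3 = 0 + 8 = 8
  Iter 2: R3 = 8 + 8 = 16
  Iter 3: R3 = 16 + 8 = 24
  Iter 4: R3 = 24 + 8 = 32
  Iter 5: R3 = 32 + 8 = 40
Final: R3 = 40

40


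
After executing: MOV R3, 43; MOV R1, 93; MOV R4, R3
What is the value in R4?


Register state trace:
  MOV R3, 43  → R3 = 43
  MOV R1, 93  → R1 = 93
  MOV R4, R3  → R4 = 43
Final: R4 = 43

43


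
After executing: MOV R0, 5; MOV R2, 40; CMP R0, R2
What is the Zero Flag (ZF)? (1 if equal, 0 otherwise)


Register state trace:
  MOV R0, 5  → R0 = 5
  MOV R2, 40  → R2 = 40
  CMP R0, R2  → computes 5 - 40 = -35
  Result is nonzero, so values are not equal
ZF = 0

0


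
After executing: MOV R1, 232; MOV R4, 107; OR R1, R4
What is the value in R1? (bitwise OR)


Register state trace:
  MOV R1, 232  → R1 = 232 (0b11101000)
  MOV R4, 107  → R4 = 107 (0b01101011)
  OR R1, R4   → R1 = 232 OR 107 = 235 (0b11101011)
Final: R1 = 235

235


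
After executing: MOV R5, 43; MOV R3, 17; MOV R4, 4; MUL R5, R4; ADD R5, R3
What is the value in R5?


Register state trace:
  MOV R5, 43  → R5 = 43
  MOV R3, 17  → R3 = 17
  MOV R4, 4  → R4 = 4
  MUL R5, R4  → R5 = 43 * 4 = 172
  ADD R5, R3  → R5 = 172 + 17 = 189
Final: R5 = 189

189


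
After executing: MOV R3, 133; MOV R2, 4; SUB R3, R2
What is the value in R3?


Register state trace:
  MOV R3, 133  → R3 = 133
  MOV R2, 4  → R2 = 4
  SUB R3, R2  → R3 = 133 - 4 = 129
Final: R3 = 129

129


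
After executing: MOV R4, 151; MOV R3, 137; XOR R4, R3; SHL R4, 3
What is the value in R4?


Register state trace:
  MOV R4, 151  → R4 = 151 (0b10010111)
  MOV R3, 137  → R3 = 137 (0b10001001)
  XOR R4, R3  → R4 = 151 XOR 137 = 30 (0b00011110)
  SHL R4, 3  → R4 = 30 << 3 = 240
Final: R4 = 240

240


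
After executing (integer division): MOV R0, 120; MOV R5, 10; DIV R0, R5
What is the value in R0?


Register state trace:
  MOV R0, 120  → R0 = 120
  MOV R5, 10  → R5 = 10
  DIV R0, R5  → R0 = 120 // 10 = 12
Final: R0 = 12

12


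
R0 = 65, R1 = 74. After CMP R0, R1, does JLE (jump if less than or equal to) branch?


Trace:
  R0 = 65, R1 = 74
  CMP R0, R1  → compares 65 vs 74
  JLE checks: is 65 less than or equal to 74?
  65 < 74, so condition is true
Branch taken: Yes

Yes


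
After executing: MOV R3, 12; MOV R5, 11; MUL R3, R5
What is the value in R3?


Register state trace:
  MOV R3, 12  → R3 = 12
  MOV R5, 11  → R5 = 11
  MUL R3, R5  → R3 = 12 * 11 = 132
Final: R3 = 132

132


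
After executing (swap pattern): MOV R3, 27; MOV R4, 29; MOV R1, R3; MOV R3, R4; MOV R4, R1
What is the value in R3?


Register state trace (swap pattern):
  MOV R3, 27  → R3 = 27
  MOV R4, 29  → R4 = 29
  MOV R1, R3  → R1 = 27  (save R3)
  MOV R3, R4  → R3 = 29  (R3 gets R4's value)
  MOV R4, R1  → R4 = 27  (R4 gets saved value)
Final: R3 = 29

29


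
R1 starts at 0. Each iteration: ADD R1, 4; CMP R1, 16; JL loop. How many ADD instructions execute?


Loop trace (R1 starts at 0, target 16, step 4):
  ADD #1: R1 = 0 + 4 = 4  → 4 < 16, loop
  ADD #2: R1 = 4 + 4 = 8  → 8 < 16, loop
  ADD #3: R1 = 8 + 4 = 12  → 12 < 16, loop
  ADD #4: R1 = 12 + 4 = 16  → 16 >= 16, exit
Total ADD instructions: 4

4


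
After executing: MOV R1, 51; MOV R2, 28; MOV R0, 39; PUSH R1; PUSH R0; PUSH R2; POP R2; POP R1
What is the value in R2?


Stack trace (top is rightmost):
  MOV R1, 51  → R1 = 51
  MOV R2, 28  → R2 = 28
  MOV R0, 39  → R0 = 39
  PUSH R1  → stack: [51]
  PUSH R0  → stack: [51, 39]
  PUSH R2  → stack: [51, 39, 28]
  POP R2  → R2 = 28, stack: [51, 39]
  POP R1  → R1 = 39, stack: [51]
Final: R2 = 28

28


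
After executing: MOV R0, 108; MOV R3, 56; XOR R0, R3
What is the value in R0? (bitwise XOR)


Register state trace:
  MOV R0, 108  → R0 = 108 (0b01101100)
  MOV R3, 56  → R3 = 56 (0b00111000)
  XOR R0, R3  → R0 = 108 XOR 56 = 84 (0b01010100)
Final: R0 = 84

84


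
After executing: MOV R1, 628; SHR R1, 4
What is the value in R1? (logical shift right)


Register state trace:
  MOV R1, 628  → R1 = 628
  SHR R1, 4  → R1 = 628 >> 4 = 628 // 2^4 = 39
Final: R1 = 39

39


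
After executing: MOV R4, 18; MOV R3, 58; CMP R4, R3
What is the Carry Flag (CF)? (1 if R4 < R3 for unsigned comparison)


Register state trace:
  MOV R4, 18  → R4 = 18
  MOV R3, 58  → R3 = 58
  CMP R4, R3  → unsigned 18 - 58: borrow occurs
  18 < 58, so CF = 1
CF = 1

1


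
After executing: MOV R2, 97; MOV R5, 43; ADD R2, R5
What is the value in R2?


Register state trace:
  MOV R2, 97  → R2 = 97
  MOV R5, 43  → R5 = 43
  ADD R2, R5  → R2 = 97 + 43 = 140
Final: R2 = 140

140


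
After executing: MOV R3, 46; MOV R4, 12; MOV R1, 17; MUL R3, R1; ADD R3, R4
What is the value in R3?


Register state trace:
  MOV R3, 46  → R3 = 46
  MOV R4, 12  → R4 = 12
  MOV R1, 17  → R1 = 17
  MUL R3, R1  → R3 = 46 * 17 = 782
  ADD R3, R4  → R3 = 782 + 12 = 794
Final: R3 = 794

794


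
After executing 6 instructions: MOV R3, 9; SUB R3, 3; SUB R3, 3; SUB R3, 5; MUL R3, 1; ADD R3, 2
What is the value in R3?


Register state trace:
  MOV R3, 9  → R3 = 9
  SUB R3, 3  → R3 = 9 - 3 = 6
  SUB R3, 3  → R3 = 6 - 3 = 3
  SUB R3, 5  → R3 = 3 - 5 = -2
  MUL R3, 1  → R3 = -2 * 1 = -2
  ADD R3, 2  → R3 = -2 + 2 = 0
Final: R3 = 0

0


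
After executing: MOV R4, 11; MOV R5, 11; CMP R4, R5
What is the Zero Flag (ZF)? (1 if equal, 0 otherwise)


Register state trace:
  MOV R4, 11  → R4 = 11
  MOV R5, 11  → R5 = 11
  CMP R4, R5  → computes 11 - 11 = 0
  Result is zero, so values are equal
ZF = 1

1


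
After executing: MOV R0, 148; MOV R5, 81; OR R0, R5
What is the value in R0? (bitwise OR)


Register state trace:
  MOV R0, 148  → R0 = 148 (0b10010100)
  MOV R5, 81  → R5 = 81 (0b01010001)
  OR R0, R5   → R0 = 148 OR 81 = 213 (0b11010101)
Final: R0 = 213

213


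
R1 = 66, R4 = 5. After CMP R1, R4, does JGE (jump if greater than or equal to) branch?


Trace:
  R1 = 66, R4 = 5
  CMP R1, R4  → compares 66 vs 5
  JGE checks: is 66 greater than or equal to 5?
  66 > 5, so condition is true
Branch taken: Yes

Yes


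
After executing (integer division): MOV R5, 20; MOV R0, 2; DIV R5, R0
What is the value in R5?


Register state trace:
  MOV R5, 20  → R5 = 20
  MOV R0, 2  → R0 = 2
  DIV R5, R0  → R5 = 20 // 2 = 10
Final: R5 = 10

10


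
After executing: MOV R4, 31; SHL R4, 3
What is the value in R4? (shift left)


Register state trace:
  MOV R4, 31  → R4 = 31
  SHL R4, 3  → R4 = 31 << 3 = 31 * 2^3 = 248
Final: R4 = 248

248


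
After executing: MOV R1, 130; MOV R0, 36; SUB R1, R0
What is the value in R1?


Register state trace:
  MOV R1, 130  → R1 = 130
  MOV R0, 36  → R0 = 36
  SUB R1, R0  → R1 = 130 - 36 = 94
Final: R1 = 94

94


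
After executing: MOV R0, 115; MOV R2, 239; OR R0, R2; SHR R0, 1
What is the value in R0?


Register state trace:
  MOV R0, 115  → R0 = 115 (0b01110011)
  MOV R2, 239  → R2 = 239 (0b11101111)
  OR R0, R2  → R0 = 115 OR 239 = 255 (0b11111111)
  SHR R0, 1  → R0 = 255 >> 1 = 127
Final: R0 = 127

127


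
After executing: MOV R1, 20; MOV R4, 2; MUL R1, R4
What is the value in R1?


Register state trace:
  MOV R1, 20  → R1 = 20
  MOV R4, 2  → R4 = 2
  MUL R1, R4  → R1 = 20 * 2 = 40
Final: R1 = 40

40


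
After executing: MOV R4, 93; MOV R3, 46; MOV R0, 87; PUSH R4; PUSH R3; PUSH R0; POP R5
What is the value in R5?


Stack trace (top is rightmost):
  MOV R4, 93  → R4 = 93
  MOV R3, 46  → R3 = 46
  MOV R0, 87  → R0 = 87
  PUSH R4  → stack: [93]
  PUSH R3  → stack: [93, 46]
  PUSH R0  → stack: [93, 46, 87]
  POP R5  → R5 = 87, stack: [93, 46]
Final: R5 = 87

87


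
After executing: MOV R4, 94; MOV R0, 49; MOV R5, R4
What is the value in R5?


Register state trace:
  MOV R4, 94  → R4 = 94
  MOV R0, 49  → R0 = 49
  MOV R5, R4  → R5 = 94
Final: R5 = 94

94


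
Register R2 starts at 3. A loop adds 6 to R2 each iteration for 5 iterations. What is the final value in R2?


Starting value: R2 = 3
  Iter 1: R2 = 3 + 6 = 9
  Iter 2: R2 = 9 + 6 = 15
  Iter 3: R2 = 15 + 6 = 21
  Iter 4: R2 = 21 + 6 = 27
  Iter 5: R2 = 27 + 6 = 33
Final: R2 = 33

33


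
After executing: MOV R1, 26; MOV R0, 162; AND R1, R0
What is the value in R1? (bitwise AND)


Register state trace:
  MOV R1, 26  → R1 = 26 (0b00011010)
  MOV R0, 162  → R0 = 162 (0b10100010)
  AND R1, R0  → R1 = 26 AND 162 = 2 (0b00000010)
Final: R1 = 2

2


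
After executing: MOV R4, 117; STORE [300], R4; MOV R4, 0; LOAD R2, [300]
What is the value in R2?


Register and memory trace:
  MOV R4, 117  → R4 = 117
  STORE [300], R4  → mem[300] = 117
  MOV R4, 0  → R4 = 0
  LOAD R2, [300]  → R2 = mem[300] = 117
Final: R2 = 117

117


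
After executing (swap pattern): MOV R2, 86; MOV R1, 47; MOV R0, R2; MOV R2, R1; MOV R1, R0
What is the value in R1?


Register state trace (swap pattern):
  MOV R2, 86  → R2 = 86
  MOV R1, 47  → R1 = 47
  MOV R0, R2  → R0 = 86  (save R2)
  MOV R2, R1  → R2 = 47  (R2 gets R1's value)
  MOV R1, R0  → R1 = 86  (R1 gets saved value)
Final: R1 = 86

86


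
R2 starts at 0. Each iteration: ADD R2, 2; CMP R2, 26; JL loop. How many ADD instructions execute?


Loop trace (R2 starts at 0, target 26, step 2):
  ADD #1: R2 = 0 + 2 = 2  → 2 < 26, loop
  ADD #2: R2 = 2 + 2 = 4  → 4 < 26, loop
  ADD #3: R2 = 4 + 2 = 6  → 6 < 26, loop
  ADD #4: R2 = 6 + 2 = 8  → 8 < 26, loop
  ADD #5: R2 = 8 + 2 = 10  → 10 < 26, loop
  ADD #6: R2 = 10 + 2 = 12  → 12 < 26, loop
  ADD #7: R2 = 12 + 2 = 14  → 14 < 26, loop
  ADD #8: R2 = 14 + 2 = 16  → 16 < 26, loop
  ADD #9: R2 = 16 + 2 = 18  → 18 < 26, loop
  ADD #10: R2 = 18 + 2 = 20  → 20 < 26, loop
  ADD #11: R2 = 20 + 2 = 22  → 22 < 26, loop
  ADD #12: R2 = 22 + 2 = 24  → 24 < 26, loop
  ADD #13: R2 = 24 + 2 = 26  → 26 >= 26, exit
Total ADD instructions: 13

13


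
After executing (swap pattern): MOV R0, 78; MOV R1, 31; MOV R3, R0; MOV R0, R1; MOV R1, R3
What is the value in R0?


Register state trace (swap pattern):
  MOV R0, 78  → R0 = 78
  MOV R1, 31  → R1 = 31
  MOV R3, R0  → R3 = 78  (save R0)
  MOV R0, R1  → R0 = 31  (R0 gets R1's value)
  MOV R1, R3  → R1 = 78  (R1 gets saved value)
Final: R0 = 31

31


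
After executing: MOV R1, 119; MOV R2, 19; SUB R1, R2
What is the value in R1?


Register state trace:
  MOV R1, 119  → R1 = 119
  MOV R2, 19  → R2 = 19
  SUB R1, R2  → R1 = 119 - 19 = 100
Final: R1 = 100

100


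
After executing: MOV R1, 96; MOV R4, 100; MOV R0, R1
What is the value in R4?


Register state trace:
  MOV R1, 96  → R1 = 96
  MOV R4, 100  → R4 = 100
  MOV R0, R1  → R0 = 96
Final: R4 = 100

100


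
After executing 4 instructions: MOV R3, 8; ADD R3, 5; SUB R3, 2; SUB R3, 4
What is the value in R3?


Register state trace:
  MOV R3, 8  → R3 = 8
  ADD R3, 5  → R3 = 8 + 5 = 13
  SUB R3, 2  → R3 = 13 - 2 = 11
  SUB R3, 4  → R3 = 11 - 4 = 7
Final: R3 = 7

7


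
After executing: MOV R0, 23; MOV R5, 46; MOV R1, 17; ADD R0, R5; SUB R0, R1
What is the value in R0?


Register state trace:
  MOV R0, 23  → R0 = 23
  MOV R5, 46  → R5 = 46
  MOV R1, 17  → R1 = 17
  ADD R0, R5  → R0 = 23 + 46 = 69
  SUB R0, R1  → R0 = 69 - 17 = 52
Final: R0 = 52

52


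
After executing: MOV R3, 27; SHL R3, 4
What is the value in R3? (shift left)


Register state trace:
  MOV R3, 27  → R3 = 27
  SHL R3, 4  → R3 = 27 << 4 = 27 * 2^4 = 432
Final: R3 = 432

432


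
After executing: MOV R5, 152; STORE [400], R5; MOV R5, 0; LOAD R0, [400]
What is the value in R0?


Register and memory trace:
  MOV R5, 152  → R5 = 152
  STORE [400], R5  → mem[400] = 152
  MOV R5, 0  → R5 = 0
  LOAD R0, [400]  → R0 = mem[400] = 152
Final: R0 = 152

152


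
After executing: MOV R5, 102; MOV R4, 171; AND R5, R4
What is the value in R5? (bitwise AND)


Register state trace:
  MOV R5, 102  → R5 = 102 (0b01100110)
  MOV R4, 171  → R4 = 171 (0b10101011)
  AND R5, R4  → R5 = 102 AND 171 = 34 (0b00100010)
Final: R5 = 34

34


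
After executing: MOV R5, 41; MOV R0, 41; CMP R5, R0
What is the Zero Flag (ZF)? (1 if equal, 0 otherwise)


Register state trace:
  MOV R5, 41  → R5 = 41
  MOV R0, 41  → R0 = 41
  CMP R5, R0  → computes 41 - 41 = 0
  Result is zero, so values are equal
ZF = 1

1


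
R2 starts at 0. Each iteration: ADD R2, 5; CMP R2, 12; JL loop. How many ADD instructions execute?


Loop trace (R2 starts at 0, target 12, step 5):
  ADD #1: R2 = 0 + 5 = 5  → 5 < 12, loop
  ADD #2: R2 = 5 + 5 = 10  → 10 < 12, loop
  ADD #3: R2 = 10 + 5 = 15  → 15 >= 12, exit
Total ADD instructions: 3

3


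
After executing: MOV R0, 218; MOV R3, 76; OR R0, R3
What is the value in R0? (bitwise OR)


Register state trace:
  MOV R0, 218  → R0 = 218 (0b11011010)
  MOV R3, 76  → R3 = 76 (0b01001100)
  OR R0, R3   → R0 = 218 OR 76 = 222 (0b11011110)
Final: R0 = 222

222


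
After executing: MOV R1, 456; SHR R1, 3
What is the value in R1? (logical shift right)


Register state trace:
  MOV R1, 456  → R1 = 456
  SHR R1, 3  → R1 = 456 >> 3 = 456 // 2^3 = 57
Final: R1 = 57

57


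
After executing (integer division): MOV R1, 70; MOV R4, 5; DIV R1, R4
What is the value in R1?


Register state trace:
  MOV R1, 70  → R1 = 70
  MOV R4, 5  → R4 = 5
  DIV R1, R4  → R1 = 70 // 5 = 14
Final: R1 = 14

14


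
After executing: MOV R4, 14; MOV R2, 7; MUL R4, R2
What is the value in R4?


Register state trace:
  MOV R4, 14  → R4 = 14
  MOV R2, 7  → R2 = 7
  MUL R4, R2  → R4 = 14 * 7 = 98
Final: R4 = 98

98


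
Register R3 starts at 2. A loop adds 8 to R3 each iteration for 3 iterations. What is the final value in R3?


Starting value: R3 = 2
  Iter 1: R3 = 2 + 8 = 10
  Iter 2: R3 = 10 + 8 = 18
  Iter 3: R3 = 18 + 8 = 26
Final: R3 = 26

26


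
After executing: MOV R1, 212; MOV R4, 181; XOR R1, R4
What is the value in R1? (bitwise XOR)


Register state trace:
  MOV R1, 212  → R1 = 212 (0b11010100)
  MOV R4, 181  → R4 = 181 (0b10110101)
  XOR R1, R4  → R1 = 212 XOR 181 = 97 (0b01100001)
Final: R1 = 97

97


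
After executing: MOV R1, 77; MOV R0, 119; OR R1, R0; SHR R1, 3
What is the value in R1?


Register state trace:
  MOV R1, 77  → R1 = 77 (0b01001101)
  MOV R0, 119  → R0 = 119 (0b01110111)
  OR R1, R0  → R1 = 77 OR 119 = 127 (0b01111111)
  SHR R1, 3  → R1 = 127 >> 3 = 15
Final: R1 = 15

15


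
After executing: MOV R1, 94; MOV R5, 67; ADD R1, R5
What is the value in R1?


Register state trace:
  MOV R1, 94  → R1 = 94
  MOV R5, 67  → R5 = 67
  ADD R1, R5  → R1 = 94 + 67 = 161
Final: R1 = 161

161


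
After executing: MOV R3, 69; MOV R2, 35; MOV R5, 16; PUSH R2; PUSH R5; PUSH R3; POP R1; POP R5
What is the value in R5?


Stack trace (top is rightmost):
  MOV R3, 69  → R3 = 69
  MOV R2, 35  → R2 = 35
  MOV R5, 16  → R5 = 16
  PUSH R2  → stack: [35]
  PUSH R5  → stack: [35, 16]
  PUSH R3  → stack: [35, 16, 69]
  POP R1  → R1 = 69, stack: [35, 16]
  POP R5  → R5 = 16, stack: [35]
Final: R5 = 16

16


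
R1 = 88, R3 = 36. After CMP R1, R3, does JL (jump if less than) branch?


Trace:
  R1 = 88, R3 = 36
  CMP R1, R3  → compares 88 vs 36
  JL checks: is 88 less than 36?
  88 > 36, so condition is false
Branch taken: No

No


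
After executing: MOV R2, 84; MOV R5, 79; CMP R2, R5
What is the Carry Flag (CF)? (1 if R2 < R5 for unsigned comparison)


Register state trace:
  MOV R2, 84  → R2 = 84
  MOV R5, 79  → R5 = 79
  CMP R2, R5  → unsigned 84 - 79: no borrow
  84 >= 79, so CF = 0
CF = 0

0


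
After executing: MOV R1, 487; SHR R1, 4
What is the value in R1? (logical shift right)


Register state trace:
  MOV R1, 487  → R1 = 487
  SHR R1, 4  → R1 = 487 >> 4 = 487 // 2^4 = 30
Final: R1 = 30

30


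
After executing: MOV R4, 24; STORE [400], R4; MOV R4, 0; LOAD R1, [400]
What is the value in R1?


Register and memory trace:
  MOV R4, 24  → R4 = 24
  STORE [400], R4  → mem[400] = 24
  MOV R4, 0  → R4 = 0
  LOAD R1, [400]  → R1 = mem[400] = 24
Final: R1 = 24

24


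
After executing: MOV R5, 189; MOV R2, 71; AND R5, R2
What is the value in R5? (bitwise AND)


Register state trace:
  MOV R5, 189  → R5 = 189 (0b10111101)
  MOV R2, 71  → R2 = 71 (0b01000111)
  AND R5, R2  → R5 = 189 AND 71 = 5 (0b00000101)
Final: R5 = 5

5


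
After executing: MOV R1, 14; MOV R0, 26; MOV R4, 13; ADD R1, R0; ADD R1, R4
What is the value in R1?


Register state trace:
  MOV R1, 14  → R1 = 14
  MOV R0, 26  → R0 = 26
  MOV R4, 13  → R4 = 13
  ADD R1, R0  → R1 = 14 + 26 = 40
  ADD R1, R4  → R1 = 40 + 13 = 53
Final: R1 = 53

53


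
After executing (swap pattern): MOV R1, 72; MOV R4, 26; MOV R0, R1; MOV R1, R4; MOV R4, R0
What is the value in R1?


Register state trace (swap pattern):
  MOV R1, 72  → R1 = 72
  MOV R4, 26  → R4 = 26
  MOV R0, R1  → R0 = 72  (save R1)
  MOV R1, R4  → R1 = 26  (R1 gets R4's value)
  MOV R4, R0  → R4 = 72  (R4 gets saved value)
Final: R1 = 26

26


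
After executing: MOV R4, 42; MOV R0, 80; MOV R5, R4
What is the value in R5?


Register state trace:
  MOV R4, 42  → R4 = 42
  MOV R0, 80  → R0 = 80
  MOV R5, R4  → R5 = 42
Final: R5 = 42

42


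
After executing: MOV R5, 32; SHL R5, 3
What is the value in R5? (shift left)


Register state trace:
  MOV R5, 32  → R5 = 32
  SHL R5, 3  → R5 = 32 << 3 = 32 * 2^3 = 256
Final: R5 = 256

256


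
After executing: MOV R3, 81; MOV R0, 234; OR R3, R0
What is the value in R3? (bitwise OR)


Register state trace:
  MOV R3, 81  → R3 = 81 (0b01010001)
  MOV R0, 234  → R0 = 234 (0b11101010)
  OR R3, R0   → R3 = 81 OR 234 = 251 (0b11111011)
Final: R3 = 251

251


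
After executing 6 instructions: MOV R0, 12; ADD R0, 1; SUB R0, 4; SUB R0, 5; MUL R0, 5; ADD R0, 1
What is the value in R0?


Register state trace:
  MOV R0, 12  → R0 = 12
  ADD R0, 1  → R0 = 12 + 1 = 13
  SUB R0, 4  → R0 = 13 - 4 = 9
  SUB R0, 5  → R0 = 9 - 5 = 4
  MUL R0, 5  → R0 = 4 * 5 = 20
  ADD R0, 1  → R0 = 20 + 1 = 21
Final: R0 = 21

21


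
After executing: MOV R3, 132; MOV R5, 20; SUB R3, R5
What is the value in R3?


Register state trace:
  MOV R3, 132  → R3 = 132
  MOV R5, 20  → R5 = 20
  SUB R3, R5  → R3 = 132 - 20 = 112
Final: R3 = 112

112


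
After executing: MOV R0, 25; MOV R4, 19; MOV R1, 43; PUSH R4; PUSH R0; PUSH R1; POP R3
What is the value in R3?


Stack trace (top is rightmost):
  MOV R0, 25  → R0 = 25
  MOV R4, 19  → R4 = 19
  MOV R1, 43  → R1 = 43
  PUSH R4  → stack: [19]
  PUSH R0  → stack: [19, 25]
  PUSH R1  → stack: [19, 25, 43]
  POP R3  → R3 = 43, stack: [19, 25]
Final: R3 = 43

43


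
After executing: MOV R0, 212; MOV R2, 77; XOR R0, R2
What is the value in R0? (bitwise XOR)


Register state trace:
  MOV R0, 212  → R0 = 212 (0b11010100)
  MOV R2, 77  → R2 = 77 (0b01001101)
  XOR R0, R2  → R0 = 212 XOR 77 = 153 (0b10011001)
Final: R0 = 153

153


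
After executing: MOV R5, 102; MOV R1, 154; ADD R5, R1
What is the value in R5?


Register state trace:
  MOV R5, 102  → R5 = 102
  MOV R1, 154  → R1 = 154
  ADD R5, R1  → R5 = 102 + 154 = 256
Final: R5 = 256

256


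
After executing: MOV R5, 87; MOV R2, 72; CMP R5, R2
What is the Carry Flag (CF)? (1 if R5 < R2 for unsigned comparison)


Register state trace:
  MOV R5, 87  → R5 = 87
  MOV R2, 72  → R2 = 72
  CMP R5, R2  → unsigned 87 - 72: no borrow
  87 >= 72, so CF = 0
CF = 0

0


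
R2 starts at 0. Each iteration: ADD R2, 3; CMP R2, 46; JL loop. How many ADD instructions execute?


Loop trace (R2 starts at 0, target 46, step 3):
  ADD #1: R2 = 0 + 3 = 3  → 3 < 46, loop
  ADD #2: R2 = 3 + 3 = 6  → 6 < 46, loop
  ADD #3: R2 = 6 + 3 = 9  → 9 < 46, loop
  ADD #4: R2 = 9 + 3 = 12  → 12 < 46, loop
  ADD #5: R2 = 12 + 3 = 15  → 15 < 46, loop
  ADD #6: R2 = 15 + 3 = 18  → 18 < 46, loop
  ADD #7: R2 = 18 + 3 = 21  → 21 < 46, loop
  ADD #8: R2 = 21 + 3 = 24  → 24 < 46, loop
  ADD #9: R2 = 24 + 3 = 27  → 27 < 46, loop
  ADD #10: R2 = 27 + 3 = 30  → 30 < 46, loop
  ADD #11: R2 = 30 + 3 = 33  → 33 < 46, loop
  ADD #12: R2 = 33 + 3 = 36  → 36 < 46, loop
  ADD #13: R2 = 36 + 3 = 39  → 39 < 46, loop
  ADD #14: R2 = 39 + 3 = 42  → 42 < 46, loop
  ADD #15: R2 = 42 + 3 = 45  → 45 < 46, loop
  ADD #16: R2 = 45 + 3 = 48  → 48 >= 46, exit
Total ADD instructions: 16

16


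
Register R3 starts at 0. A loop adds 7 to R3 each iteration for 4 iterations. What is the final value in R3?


Starting value: R3 = 0
  Iter 1: R3 = 0 + 7 = 7
  Iter 2: R3 = 7 + 7 = 14
  Iter 3: R3 = 14 + 7 = 21
  Iter 4: R3 = 21 + 7 = 28
Final: R3 = 28

28


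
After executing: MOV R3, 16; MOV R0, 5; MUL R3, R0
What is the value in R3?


Register state trace:
  MOV R3, 16  → R3 = 16
  MOV R0, 5  → R0 = 5
  MUL R3, R0  → R3 = 16 * 5 = 80
Final: R3 = 80

80


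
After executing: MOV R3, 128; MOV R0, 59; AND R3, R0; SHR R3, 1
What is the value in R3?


Register state trace:
  MOV R3, 128  → R3 = 128 (0b10000000)
  MOV R0, 59  → R0 = 59 (0b00111011)
  AND R3, R0  → R3 = 128 AND 59 = 0 (0b00000000)
  SHR R3, 1  → R3 = 0 >> 1 = 0
Final: R3 = 0

0


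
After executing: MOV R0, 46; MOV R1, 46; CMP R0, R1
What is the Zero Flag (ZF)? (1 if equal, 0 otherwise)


Register state trace:
  MOV R0, 46  → R0 = 46
  MOV R1, 46  → R1 = 46
  CMP R0, R1  → computes 46 - 46 = 0
  Result is zero, so values are equal
ZF = 1

1


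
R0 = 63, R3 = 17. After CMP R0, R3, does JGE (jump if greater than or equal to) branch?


Trace:
  R0 = 63, R3 = 17
  CMP R0, R3  → compares 63 vs 17
  JGE checks: is 63 greater than or equal to 17?
  63 > 17, so condition is true
Branch taken: Yes

Yes


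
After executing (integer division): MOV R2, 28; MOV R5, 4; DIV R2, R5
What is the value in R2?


Register state trace:
  MOV R2, 28  → R2 = 28
  MOV R5, 4  → R5 = 4
  DIV R2, R5  → R2 = 28 // 4 = 7
Final: R2 = 7

7


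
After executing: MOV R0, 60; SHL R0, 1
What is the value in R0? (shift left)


Register state trace:
  MOV R0, 60  → R0 = 60
  SHL R0, 1  → R0 = 60 << 1 = 60 * 2^1 = 120
Final: R0 = 120

120


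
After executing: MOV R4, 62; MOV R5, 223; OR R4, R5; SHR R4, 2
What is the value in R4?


Register state trace:
  MOV R4, 62  → R4 = 62 (0b00111110)
  MOV R5, 223  → R5 = 223 (0b11011111)
  OR R4, R5  → R4 = 62 OR 223 = 255 (0b11111111)
  SHR R4, 2  → R4 = 255 >> 2 = 63
Final: R4 = 63

63


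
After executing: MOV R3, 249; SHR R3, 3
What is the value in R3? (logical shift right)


Register state trace:
  MOV R3, 249  → R3 = 249
  SHR R3, 3  → R3 = 249 >> 3 = 249 // 2^3 = 31
Final: R3 = 31

31


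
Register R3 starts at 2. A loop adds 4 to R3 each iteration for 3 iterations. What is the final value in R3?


Starting value: R3 = 2
  Iter 1: R3 = 2 + 4 = 6
  Iter 2: R3 = 6 + 4 = 10
  Iter 3: R3 = 10 + 4 = 14
Final: R3 = 14

14


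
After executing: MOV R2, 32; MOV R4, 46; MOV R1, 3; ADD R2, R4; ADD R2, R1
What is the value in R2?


Register state trace:
  MOV R2, 32  → R2 = 32
  MOV R4, 46  → R4 = 46
  MOV R1, 3  → R1 = 3
  ADD R2, R4  → R2 = 32 + 46 = 78
  ADD R2, R1  → R2 = 78 + 3 = 81
Final: R2 = 81

81


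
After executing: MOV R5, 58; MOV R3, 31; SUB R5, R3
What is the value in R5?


Register state trace:
  MOV R5, 58  → R5 = 58
  MOV R3, 31  → R3 = 31
  SUB R5, R3  → R5 = 58 - 31 = 27
Final: R5 = 27

27


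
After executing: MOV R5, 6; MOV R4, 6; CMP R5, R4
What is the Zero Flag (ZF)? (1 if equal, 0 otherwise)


Register state trace:
  MOV R5, 6  → R5 = 6
  MOV R4, 6  → R4 = 6
  CMP R5, R4  → computes 6 - 6 = 0
  Result is zero, so values are equal
ZF = 1

1


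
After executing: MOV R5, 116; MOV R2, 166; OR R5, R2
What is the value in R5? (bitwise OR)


Register state trace:
  MOV R5, 116  → R5 = 116 (0b01110100)
  MOV R2, 166  → R2 = 166 (0b10100110)
  OR R5, R2   → R5 = 116 OR 166 = 246 (0b11110110)
Final: R5 = 246

246


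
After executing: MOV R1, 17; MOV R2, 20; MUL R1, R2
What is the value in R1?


Register state trace:
  MOV R1, 17  → R1 = 17
  MOV R2, 20  → R2 = 20
  MUL R1, R2  → R1 = 17 * 20 = 340
Final: R1 = 340

340


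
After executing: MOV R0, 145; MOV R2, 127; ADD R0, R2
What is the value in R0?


Register state trace:
  MOV R0, 145  → R0 = 145
  MOV R2, 127  → R2 = 127
  ADD R0, R2  → R0 = 145 + 127 = 272
Final: R0 = 272

272


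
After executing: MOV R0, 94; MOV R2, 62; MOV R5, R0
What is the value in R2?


Register state trace:
  MOV R0, 94  → R0 = 94
  MOV R2, 62  → R2 = 62
  MOV R5, R0  → R5 = 94
Final: R2 = 62

62


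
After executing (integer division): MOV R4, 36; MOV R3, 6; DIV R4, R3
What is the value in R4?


Register state trace:
  MOV R4, 36  → R4 = 36
  MOV R3, 6  → R3 = 6
  DIV R4, R3  → R4 = 36 // 6 = 6
Final: R4 = 6

6


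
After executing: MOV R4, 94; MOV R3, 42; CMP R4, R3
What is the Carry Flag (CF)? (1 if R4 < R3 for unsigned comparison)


Register state trace:
  MOV R4, 94  → R4 = 94
  MOV R3, 42  → R3 = 42
  CMP R4, R3  → unsigned 94 - 42: no borrow
  94 >= 42, so CF = 0
CF = 0

0


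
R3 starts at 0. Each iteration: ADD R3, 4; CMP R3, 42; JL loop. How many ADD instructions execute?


Loop trace (R3 starts at 0, target 42, step 4):
  ADD #1: R3 = 0 + 4 = 4  → 4 < 42, loop
  ADD #2: R3 = 4 + 4 = 8  → 8 < 42, loop
  ADD #3: R3 = 8 + 4 = 12  → 12 < 42, loop
  ADD #4: R3 = 12 + 4 = 16  → 16 < 42, loop
  ADD #5: R3 = 16 + 4 = 20  → 20 < 42, loop
  ADD #6: R3 = 20 + 4 = 24  → 24 < 42, loop
  ADD #7: R3 = 24 + 4 = 28  → 28 < 42, loop
  ADD #8: R3 = 28 + 4 = 32  → 32 < 42, loop
  ADD #9: R3 = 32 + 4 = 36  → 36 < 42, loop
  ADD #10: R3 = 36 + 4 = 40  → 40 < 42, loop
  ADD #11: R3 = 40 + 4 = 44  → 44 >= 42, exit
Total ADD instructions: 11

11


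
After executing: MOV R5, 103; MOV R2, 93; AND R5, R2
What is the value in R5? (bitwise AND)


Register state trace:
  MOV R5, 103  → R5 = 103 (0b01100111)
  MOV R2, 93  → R2 = 93 (0b01011101)
  AND R5, R2  → R5 = 103 AND 93 = 69 (0b01000101)
Final: R5 = 69

69


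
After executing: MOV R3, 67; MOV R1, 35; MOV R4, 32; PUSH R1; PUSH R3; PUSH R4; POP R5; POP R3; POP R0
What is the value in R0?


Stack trace (top is rightmost):
  MOV R3, 67  → R3 = 67
  MOV R1, 35  → R1 = 35
  MOV R4, 32  → R4 = 32
  PUSH R1  → stack: [35]
  PUSH R3  → stack: [35, 67]
  PUSH R4  → stack: [35, 67, 32]
  POP R5  → R5 = 32, stack: [35, 67]
  POP R3  → R3 = 67, stack: [35]
  POP R0  → R0 = 35, stack: []
Final: R0 = 35

35


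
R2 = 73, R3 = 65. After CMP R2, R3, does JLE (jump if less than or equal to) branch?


Trace:
  R2 = 73, R3 = 65
  CMP R2, R3  → compares 73 vs 65
  JLE checks: is 73 less than or equal to 65?
  73 > 65, so condition is false
Branch taken: No

No


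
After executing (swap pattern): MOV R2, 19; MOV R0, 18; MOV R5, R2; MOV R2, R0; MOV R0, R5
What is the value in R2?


Register state trace (swap pattern):
  MOV R2, 19  → R2 = 19
  MOV R0, 18  → R0 = 18
  MOV R5, R2  → R5 = 19  (save R2)
  MOV R2, R0  → R2 = 18  (R2 gets R0's value)
  MOV R0, R5  → R0 = 19  (R0 gets saved value)
Final: R2 = 18

18


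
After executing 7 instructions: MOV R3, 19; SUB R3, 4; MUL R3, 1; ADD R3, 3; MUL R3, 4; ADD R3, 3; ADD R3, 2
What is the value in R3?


Register state trace:
  MOV R3, 19  → R3 = 19
  SUB R3, 4  → R3 = 19 - 4 = 15
  MUL R3, 1  → R3 = 15 * 1 = 15
  ADD R3, 3  → R3 = 15 + 3 = 18
  MUL R3, 4  → R3 = 18 * 4 = 72
  ADD R3, 3  → R3 = 72 + 3 = 75
  ADD R3, 2  → R3 = 75 + 2 = 77
Final: R3 = 77

77


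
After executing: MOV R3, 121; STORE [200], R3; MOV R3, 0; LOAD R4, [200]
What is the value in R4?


Register and memory trace:
  MOV R3, 121  → R3 = 121
  STORE [200], R3  → mem[200] = 121
  MOV R3, 0  → R3 = 0
  LOAD R4, [200]  → R4 = mem[200] = 121
Final: R4 = 121

121


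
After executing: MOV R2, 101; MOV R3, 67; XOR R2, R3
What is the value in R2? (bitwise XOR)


Register state trace:
  MOV R2, 101  → R2 = 101 (0b01100101)
  MOV R3, 67  → R3 = 67 (0b01000011)
  XOR R2, R3  → R2 = 101 XOR 67 = 38 (0b00100110)
Final: R2 = 38

38


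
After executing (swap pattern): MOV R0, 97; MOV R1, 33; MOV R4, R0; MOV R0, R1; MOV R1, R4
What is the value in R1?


Register state trace (swap pattern):
  MOV R0, 97  → R0 = 97
  MOV R1, 33  → R1 = 33
  MOV R4, R0  → R4 = 97  (save R0)
  MOV R0, R1  → R0 = 33  (R0 gets R1's value)
  MOV R1, R4  → R1 = 97  (R1 gets saved value)
Final: R1 = 97

97


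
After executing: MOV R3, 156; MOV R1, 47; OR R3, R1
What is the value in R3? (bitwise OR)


Register state trace:
  MOV R3, 156  → R3 = 156 (0b10011100)
  MOV R1, 47  → R1 = 47 (0b00101111)
  OR R3, R1   → R3 = 156 OR 47 = 191 (0b10111111)
Final: R3 = 191

191
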